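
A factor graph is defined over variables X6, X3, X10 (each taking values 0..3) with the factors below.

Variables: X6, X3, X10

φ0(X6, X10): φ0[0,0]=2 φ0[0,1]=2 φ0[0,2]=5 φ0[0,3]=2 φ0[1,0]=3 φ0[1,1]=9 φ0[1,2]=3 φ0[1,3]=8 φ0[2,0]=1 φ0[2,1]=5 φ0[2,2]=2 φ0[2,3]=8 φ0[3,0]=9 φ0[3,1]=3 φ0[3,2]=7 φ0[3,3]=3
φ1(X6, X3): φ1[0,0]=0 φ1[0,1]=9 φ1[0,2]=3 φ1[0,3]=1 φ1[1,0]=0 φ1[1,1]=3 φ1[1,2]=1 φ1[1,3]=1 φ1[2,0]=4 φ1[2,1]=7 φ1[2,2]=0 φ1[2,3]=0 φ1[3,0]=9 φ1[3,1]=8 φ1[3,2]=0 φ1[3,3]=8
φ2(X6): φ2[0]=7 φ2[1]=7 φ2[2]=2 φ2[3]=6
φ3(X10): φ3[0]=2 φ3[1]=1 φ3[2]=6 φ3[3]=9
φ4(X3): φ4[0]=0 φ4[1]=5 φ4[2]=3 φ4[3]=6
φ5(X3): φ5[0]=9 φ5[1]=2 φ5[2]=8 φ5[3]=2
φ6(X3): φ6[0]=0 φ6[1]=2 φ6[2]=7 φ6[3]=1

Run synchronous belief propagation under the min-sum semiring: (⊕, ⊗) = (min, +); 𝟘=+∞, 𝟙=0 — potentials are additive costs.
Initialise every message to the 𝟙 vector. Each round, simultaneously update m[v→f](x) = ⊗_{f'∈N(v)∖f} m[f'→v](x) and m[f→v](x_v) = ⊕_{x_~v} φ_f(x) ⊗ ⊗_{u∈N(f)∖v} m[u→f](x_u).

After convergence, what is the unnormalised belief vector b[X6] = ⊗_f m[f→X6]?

b[X6] = [19, 21, 14, 27]

init: all messages = 𝟙 over 4 values
r1 m[φ0→X6] = [2, 3, 1, 3]
r1 m[φ0→X10] = [1, 2, 2, 2]
r1 m[φ1→X6] = [0, 0, 0, 0]
r1 m[φ1→X3] = [0, 3, 0, 0]
r1 m[φ2→X6] = [7, 7, 2, 6]
r1 m[φ3→X10] = [2, 1, 6, 9]
r1 m[φ4→X3] = [0, 5, 3, 6]
r1 m[φ5→X3] = [9, 2, 8, 2]
r1 m[φ6→X3] = [0, 2, 7, 1]
r1 m[X6→φ0] = [0, 0, 0, 0]
r1 m[X6→φ1] = [0, 0, 0, 0]
r1 m[X6→φ2] = [0, 0, 0, 0]
r1 m[X3→φ1] = [0, 0, 0, 0]
r1 m[X3→φ4] = [0, 0, 0, 0]
r1 m[X3→φ5] = [0, 0, 0, 0]
r1 m[X3→φ6] = [0, 0, 0, 0]
r1 m[X10→φ0] = [0, 0, 0, 0]
r1 m[X10→φ3] = [0, 0, 0, 0]
r2 m[φ0→X6] = [2, 3, 1, 3]
r2 m[φ0→X10] = [1, 2, 2, 2]
r2 m[φ1→X6] = [0, 0, 0, 0]
r2 m[φ1→X3] = [0, 3, 0, 0]
r2 m[φ2→X6] = [7, 7, 2, 6]
r2 m[φ3→X10] = [2, 1, 6, 9]
r2 m[φ4→X3] = [0, 5, 3, 6]
r2 m[φ5→X3] = [9, 2, 8, 2]
r2 m[φ6→X3] = [0, 2, 7, 1]
r2 m[X6→φ0] = [7, 7, 2, 6]
r2 m[X6→φ1] = [9, 10, 3, 9]
r2 m[X6→φ2] = [2, 3, 1, 3]
r2 m[X3→φ1] = [9, 9, 18, 9]
r2 m[X3→φ4] = [9, 7, 15, 3]
r2 m[X3→φ5] = [0, 10, 10, 7]
r2 m[X3→φ6] = [9, 10, 11, 8]
r2 m[X10→φ0] = [2, 1, 6, 9]
r2 m[X10→φ3] = [1, 2, 2, 2]
r3 m[φ0→X6] = [3, 5, 3, 4]
r3 m[φ0→X10] = [3, 7, 4, 9]
r3 m[φ1→X6] = [9, 9, 9, 17]
r3 m[φ1→X3] = [7, 10, 3, 3]
r3 m[φ2→X6] = [7, 7, 2, 6]
r3 m[φ3→X10] = [2, 1, 6, 9]
r3 m[φ4→X3] = [0, 5, 3, 6]
r3 m[φ5→X3] = [9, 2, 8, 2]
r3 m[φ6→X3] = [0, 2, 7, 1]
r3 m[X6→φ0] = [7, 7, 2, 6]
r3 m[X6→φ1] = [9, 10, 3, 9]
r3 m[X6→φ2] = [2, 3, 1, 3]
r3 m[X3→φ1] = [9, 9, 18, 9]
r3 m[X3→φ4] = [9, 7, 15, 3]
r3 m[X3→φ5] = [0, 10, 10, 7]
r3 m[X3→φ6] = [9, 10, 11, 8]
r3 m[X10→φ0] = [2, 1, 6, 9]
r3 m[X10→φ3] = [1, 2, 2, 2]
r4 m[φ0→X6] = [3, 5, 3, 4]
r4 m[φ0→X10] = [3, 7, 4, 9]
r4 m[φ1→X6] = [9, 9, 9, 17]
r4 m[φ1→X3] = [7, 10, 3, 3]
r4 m[φ2→X6] = [7, 7, 2, 6]
r4 m[φ3→X10] = [2, 1, 6, 9]
r4 m[φ4→X3] = [0, 5, 3, 6]
r4 m[φ5→X3] = [9, 2, 8, 2]
r4 m[φ6→X3] = [0, 2, 7, 1]
r4 m[X6→φ0] = [16, 16, 11, 23]
r4 m[X6→φ1] = [10, 12, 5, 10]
r4 m[X6→φ2] = [12, 14, 12, 21]
r4 m[X3→φ1] = [9, 9, 18, 9]
r4 m[X3→φ4] = [16, 14, 18, 6]
r4 m[X3→φ5] = [7, 17, 13, 10]
r4 m[X3→φ6] = [16, 17, 14, 11]
r4 m[X10→φ0] = [2, 1, 6, 9]
r4 m[X10→φ3] = [3, 7, 4, 9]
r5 m[φ0→X6] = [3, 5, 3, 4]
r5 m[φ0→X10] = [12, 16, 13, 18]
r5 m[φ1→X6] = [9, 9, 9, 17]
r5 m[φ1→X3] = [9, 12, 5, 5]
r5 m[φ2→X6] = [7, 7, 2, 6]
r5 m[φ3→X10] = [2, 1, 6, 9]
r5 m[φ4→X3] = [0, 5, 3, 6]
r5 m[φ5→X3] = [9, 2, 8, 2]
r5 m[φ6→X3] = [0, 2, 7, 1]
r5 m[X6→φ0] = [16, 16, 11, 23]
r5 m[X6→φ1] = [10, 12, 5, 10]
r5 m[X6→φ2] = [12, 14, 12, 21]
r5 m[X3→φ1] = [9, 9, 18, 9]
r5 m[X3→φ4] = [16, 14, 18, 6]
r5 m[X3→φ5] = [7, 17, 13, 10]
r5 m[X3→φ6] = [16, 17, 14, 11]
r5 m[X10→φ0] = [2, 1, 6, 9]
r5 m[X10→φ3] = [3, 7, 4, 9]
r6 m[φ0→X6] = [3, 5, 3, 4]
r6 m[φ0→X10] = [12, 16, 13, 18]
r6 m[φ1→X6] = [9, 9, 9, 17]
r6 m[φ1→X3] = [9, 12, 5, 5]
r6 m[φ2→X6] = [7, 7, 2, 6]
r6 m[φ3→X10] = [2, 1, 6, 9]
r6 m[φ4→X3] = [0, 5, 3, 6]
r6 m[φ5→X3] = [9, 2, 8, 2]
r6 m[φ6→X3] = [0, 2, 7, 1]
r6 m[X6→φ0] = [16, 16, 11, 23]
r6 m[X6→φ1] = [10, 12, 5, 10]
r6 m[X6→φ2] = [12, 14, 12, 21]
r6 m[X3→φ1] = [9, 9, 18, 9]
r6 m[X3→φ4] = [18, 16, 20, 8]
r6 m[X3→φ5] = [9, 19, 15, 12]
r6 m[X3→φ6] = [18, 19, 16, 13]
r6 m[X10→φ0] = [2, 1, 6, 9]
r6 m[X10→φ3] = [12, 16, 13, 18]
r7 m[φ0→X6] = [3, 5, 3, 4]
r7 m[φ0→X10] = [12, 16, 13, 18]
r7 m[φ1→X6] = [9, 9, 9, 17]
r7 m[φ1→X3] = [9, 12, 5, 5]
r7 m[φ2→X6] = [7, 7, 2, 6]
r7 m[φ3→X10] = [2, 1, 6, 9]
r7 m[φ4→X3] = [0, 5, 3, 6]
r7 m[φ5→X3] = [9, 2, 8, 2]
r7 m[φ6→X3] = [0, 2, 7, 1]
r7 m[X6→φ0] = [16, 16, 11, 23]
r7 m[X6→φ1] = [10, 12, 5, 10]
r7 m[X6→φ2] = [12, 14, 12, 21]
r7 m[X3→φ1] = [9, 9, 18, 9]
r7 m[X3→φ4] = [18, 16, 20, 8]
r7 m[X3→φ5] = [9, 19, 15, 12]
r7 m[X3→φ6] = [18, 19, 16, 13]
r7 m[X10→φ0] = [2, 1, 6, 9]
r7 m[X10→φ3] = [12, 16, 13, 18]
fixed point reached at round 7
b[X6] = ⊗ incoming = [19, 21, 14, 27]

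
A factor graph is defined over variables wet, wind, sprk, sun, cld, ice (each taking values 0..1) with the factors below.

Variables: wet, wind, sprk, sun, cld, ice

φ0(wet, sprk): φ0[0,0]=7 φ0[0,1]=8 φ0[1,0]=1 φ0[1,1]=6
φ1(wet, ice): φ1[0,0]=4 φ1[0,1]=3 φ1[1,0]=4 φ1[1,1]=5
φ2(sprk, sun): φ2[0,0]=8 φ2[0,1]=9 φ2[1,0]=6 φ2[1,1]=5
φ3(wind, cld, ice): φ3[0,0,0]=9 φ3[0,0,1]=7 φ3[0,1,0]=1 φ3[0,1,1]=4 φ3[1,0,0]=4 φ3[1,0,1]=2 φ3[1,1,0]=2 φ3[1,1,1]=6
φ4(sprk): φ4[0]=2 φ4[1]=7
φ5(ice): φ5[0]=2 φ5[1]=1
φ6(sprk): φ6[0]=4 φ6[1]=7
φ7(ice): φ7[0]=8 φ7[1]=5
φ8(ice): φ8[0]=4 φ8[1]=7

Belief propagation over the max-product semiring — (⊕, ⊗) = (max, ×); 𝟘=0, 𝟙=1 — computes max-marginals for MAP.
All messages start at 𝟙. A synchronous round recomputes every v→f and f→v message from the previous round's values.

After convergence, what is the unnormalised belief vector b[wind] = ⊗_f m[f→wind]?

init: all messages = 𝟙 over 2 values
r1 m[φ0→wet] = [8, 6]
r1 m[φ0→sprk] = [7, 8]
r1 m[φ1→wet] = [4, 5]
r1 m[φ1→ice] = [4, 5]
r1 m[φ2→sprk] = [9, 6]
r1 m[φ2→sun] = [8, 9]
r1 m[φ3→wind] = [9, 6]
r1 m[φ3→cld] = [9, 6]
r1 m[φ3→ice] = [9, 7]
r1 m[φ4→sprk] = [2, 7]
r1 m[φ5→ice] = [2, 1]
r1 m[φ6→sprk] = [4, 7]
r1 m[φ7→ice] = [8, 5]
r1 m[φ8→ice] = [4, 7]
r1 m[wet→φ0] = [1, 1]
r1 m[wet→φ1] = [1, 1]
r1 m[wind→φ3] = [1, 1]
r1 m[sprk→φ0] = [1, 1]
r1 m[sprk→φ2] = [1, 1]
r1 m[sprk→φ4] = [1, 1]
r1 m[sprk→φ6] = [1, 1]
r1 m[sun→φ2] = [1, 1]
r1 m[cld→φ3] = [1, 1]
r1 m[ice→φ1] = [1, 1]
r1 m[ice→φ3] = [1, 1]
r1 m[ice→φ5] = [1, 1]
r1 m[ice→φ7] = [1, 1]
r1 m[ice→φ8] = [1, 1]
r2 m[φ0→wet] = [8, 6]
r2 m[φ0→sprk] = [7, 8]
r2 m[φ1→wet] = [4, 5]
r2 m[φ1→ice] = [4, 5]
r2 m[φ2→sprk] = [9, 6]
r2 m[φ2→sun] = [8, 9]
r2 m[φ3→wind] = [9, 6]
r2 m[φ3→cld] = [9, 6]
r2 m[φ3→ice] = [9, 7]
r2 m[φ4→sprk] = [2, 7]
r2 m[φ5→ice] = [2, 1]
r2 m[φ6→sprk] = [4, 7]
r2 m[φ7→ice] = [8, 5]
r2 m[φ8→ice] = [4, 7]
r2 m[wet→φ0] = [4, 5]
r2 m[wet→φ1] = [8, 6]
r2 m[wind→φ3] = [1, 1]
r2 m[sprk→φ0] = [72, 294]
r2 m[sprk→φ2] = [56, 392]
r2 m[sprk→φ4] = [252, 336]
r2 m[sprk→φ6] = [126, 336]
r2 m[sun→φ2] = [1, 1]
r2 m[cld→φ3] = [1, 1]
r2 m[ice→φ1] = [576, 245]
r2 m[ice→φ3] = [256, 175]
r2 m[ice→φ5] = [1152, 1225]
r2 m[ice→φ7] = [288, 245]
r2 m[ice→φ8] = [576, 175]
r3 m[φ0→wet] = [2352, 1764]
r3 m[φ0→sprk] = [28, 32]
r3 m[φ1→wet] = [2304, 2304]
r3 m[φ1→ice] = [32, 30]
r3 m[φ2→sprk] = [9, 6]
r3 m[φ2→sun] = [2352, 1960]
r3 m[φ3→wind] = [2304, 1050]
r3 m[φ3→cld] = [2304, 1050]
r3 m[φ3→ice] = [9, 7]
r3 m[φ4→sprk] = [2, 7]
r3 m[φ5→ice] = [2, 1]
r3 m[φ6→sprk] = [4, 7]
r3 m[φ7→ice] = [8, 5]
r3 m[φ8→ice] = [4, 7]
r3 m[wet→φ0] = [4, 5]
r3 m[wet→φ1] = [8, 6]
r3 m[wind→φ3] = [1, 1]
r3 m[sprk→φ0] = [72, 294]
r3 m[sprk→φ2] = [56, 392]
r3 m[sprk→φ4] = [252, 336]
r3 m[sprk→φ6] = [126, 336]
r3 m[sun→φ2] = [1, 1]
r3 m[cld→φ3] = [1, 1]
r3 m[ice→φ1] = [576, 245]
r3 m[ice→φ3] = [256, 175]
r3 m[ice→φ5] = [1152, 1225]
r3 m[ice→φ7] = [288, 245]
r3 m[ice→φ8] = [576, 175]
r4 m[φ0→wet] = [2352, 1764]
r4 m[φ0→sprk] = [28, 32]
r4 m[φ1→wet] = [2304, 2304]
r4 m[φ1→ice] = [32, 30]
r4 m[φ2→sprk] = [9, 6]
r4 m[φ2→sun] = [2352, 1960]
r4 m[φ3→wind] = [2304, 1050]
r4 m[φ3→cld] = [2304, 1050]
r4 m[φ3→ice] = [9, 7]
r4 m[φ4→sprk] = [2, 7]
r4 m[φ5→ice] = [2, 1]
r4 m[φ6→sprk] = [4, 7]
r4 m[φ7→ice] = [8, 5]
r4 m[φ8→ice] = [4, 7]
r4 m[wet→φ0] = [2304, 2304]
r4 m[wet→φ1] = [2352, 1764]
r4 m[wind→φ3] = [1, 1]
r4 m[sprk→φ0] = [72, 294]
r4 m[sprk→φ2] = [224, 1568]
r4 m[sprk→φ4] = [1008, 1344]
r4 m[sprk→φ6] = [504, 1344]
r4 m[sun→φ2] = [1, 1]
r4 m[cld→φ3] = [1, 1]
r4 m[ice→φ1] = [576, 245]
r4 m[ice→φ3] = [2048, 1050]
r4 m[ice→φ5] = [9216, 7350]
r4 m[ice→φ7] = [2304, 1470]
r4 m[ice→φ8] = [4608, 1050]
r5 m[φ0→wet] = [2352, 1764]
r5 m[φ0→sprk] = [16128, 18432]
r5 m[φ1→wet] = [2304, 2304]
r5 m[φ1→ice] = [9408, 8820]
r5 m[φ2→sprk] = [9, 6]
r5 m[φ2→sun] = [9408, 7840]
r5 m[φ3→wind] = [18432, 8192]
r5 m[φ3→cld] = [18432, 6300]
r5 m[φ3→ice] = [9, 7]
r5 m[φ4→sprk] = [2, 7]
r5 m[φ5→ice] = [2, 1]
r5 m[φ6→sprk] = [4, 7]
r5 m[φ7→ice] = [8, 5]
r5 m[φ8→ice] = [4, 7]
r5 m[wet→φ0] = [2304, 2304]
r5 m[wet→φ1] = [2352, 1764]
r5 m[wind→φ3] = [1, 1]
r5 m[sprk→φ0] = [72, 294]
r5 m[sprk→φ2] = [224, 1568]
r5 m[sprk→φ4] = [1008, 1344]
r5 m[sprk→φ6] = [504, 1344]
r5 m[sun→φ2] = [1, 1]
r5 m[cld→φ3] = [1, 1]
r5 m[ice→φ1] = [576, 245]
r5 m[ice→φ3] = [2048, 1050]
r5 m[ice→φ5] = [9216, 7350]
r5 m[ice→φ7] = [2304, 1470]
r5 m[ice→φ8] = [4608, 1050]
r6 m[φ0→wet] = [2352, 1764]
r6 m[φ0→sprk] = [16128, 18432]
r6 m[φ1→wet] = [2304, 2304]
r6 m[φ1→ice] = [9408, 8820]
r6 m[φ2→sprk] = [9, 6]
r6 m[φ2→sun] = [9408, 7840]
r6 m[φ3→wind] = [18432, 8192]
r6 m[φ3→cld] = [18432, 6300]
r6 m[φ3→ice] = [9, 7]
r6 m[φ4→sprk] = [2, 7]
r6 m[φ5→ice] = [2, 1]
r6 m[φ6→sprk] = [4, 7]
r6 m[φ7→ice] = [8, 5]
r6 m[φ8→ice] = [4, 7]
r6 m[wet→φ0] = [2304, 2304]
r6 m[wet→φ1] = [2352, 1764]
r6 m[wind→φ3] = [1, 1]
r6 m[sprk→φ0] = [72, 294]
r6 m[sprk→φ2] = [129024, 903168]
r6 m[sprk→φ4] = [580608, 774144]
r6 m[sprk→φ6] = [290304, 774144]
r6 m[sun→φ2] = [1, 1]
r6 m[cld→φ3] = [1, 1]
r6 m[ice→φ1] = [576, 245]
r6 m[ice→φ3] = [602112, 308700]
r6 m[ice→φ5] = [2709504, 2160900]
r6 m[ice→φ7] = [677376, 432180]
r6 m[ice→φ8] = [1354752, 308700]
r7 m[φ0→wet] = [2352, 1764]
r7 m[φ0→sprk] = [16128, 18432]
r7 m[φ1→wet] = [2304, 2304]
r7 m[φ1→ice] = [9408, 8820]
r7 m[φ2→sprk] = [9, 6]
r7 m[φ2→sun] = [5419008, 4515840]
r7 m[φ3→wind] = [5419008, 2408448]
r7 m[φ3→cld] = [5419008, 1852200]
r7 m[φ3→ice] = [9, 7]
r7 m[φ4→sprk] = [2, 7]
r7 m[φ5→ice] = [2, 1]
r7 m[φ6→sprk] = [4, 7]
r7 m[φ7→ice] = [8, 5]
r7 m[φ8→ice] = [4, 7]
r7 m[wet→φ0] = [2304, 2304]
r7 m[wet→φ1] = [2352, 1764]
r7 m[wind→φ3] = [1, 1]
r7 m[sprk→φ0] = [72, 294]
r7 m[sprk→φ2] = [129024, 903168]
r7 m[sprk→φ4] = [580608, 774144]
r7 m[sprk→φ6] = [290304, 774144]
r7 m[sun→φ2] = [1, 1]
r7 m[cld→φ3] = [1, 1]
r7 m[ice→φ1] = [576, 245]
r7 m[ice→φ3] = [602112, 308700]
r7 m[ice→φ5] = [2709504, 2160900]
r7 m[ice→φ7] = [677376, 432180]
r7 m[ice→φ8] = [1354752, 308700]
r8 m[φ0→wet] = [2352, 1764]
r8 m[φ0→sprk] = [16128, 18432]
r8 m[φ1→wet] = [2304, 2304]
r8 m[φ1→ice] = [9408, 8820]
r8 m[φ2→sprk] = [9, 6]
r8 m[φ2→sun] = [5419008, 4515840]
r8 m[φ3→wind] = [5419008, 2408448]
r8 m[φ3→cld] = [5419008, 1852200]
r8 m[φ3→ice] = [9, 7]
r8 m[φ4→sprk] = [2, 7]
r8 m[φ5→ice] = [2, 1]
r8 m[φ6→sprk] = [4, 7]
r8 m[φ7→ice] = [8, 5]
r8 m[φ8→ice] = [4, 7]
r8 m[wet→φ0] = [2304, 2304]
r8 m[wet→φ1] = [2352, 1764]
r8 m[wind→φ3] = [1, 1]
r8 m[sprk→φ0] = [72, 294]
r8 m[sprk→φ2] = [129024, 903168]
r8 m[sprk→φ4] = [580608, 774144]
r8 m[sprk→φ6] = [290304, 774144]
r8 m[sun→φ2] = [1, 1]
r8 m[cld→φ3] = [1, 1]
r8 m[ice→φ1] = [576, 245]
r8 m[ice→φ3] = [602112, 308700]
r8 m[ice→φ5] = [2709504, 2160900]
r8 m[ice→φ7] = [677376, 432180]
r8 m[ice→φ8] = [1354752, 308700]
fixed point reached at round 8
b[wind] = ⊗ incoming = [5419008, 2408448]

b[wind] = [5419008, 2408448]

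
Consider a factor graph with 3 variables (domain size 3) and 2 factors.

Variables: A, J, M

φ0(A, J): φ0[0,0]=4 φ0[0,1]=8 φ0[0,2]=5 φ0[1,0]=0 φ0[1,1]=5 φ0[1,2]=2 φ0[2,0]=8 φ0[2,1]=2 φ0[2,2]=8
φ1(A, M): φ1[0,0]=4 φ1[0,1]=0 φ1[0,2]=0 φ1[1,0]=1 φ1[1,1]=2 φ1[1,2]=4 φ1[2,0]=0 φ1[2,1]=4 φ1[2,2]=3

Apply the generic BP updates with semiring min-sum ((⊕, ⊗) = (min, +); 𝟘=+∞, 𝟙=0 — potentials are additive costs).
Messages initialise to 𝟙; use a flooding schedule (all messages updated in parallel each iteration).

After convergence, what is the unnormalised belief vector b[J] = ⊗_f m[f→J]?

init: all messages = 𝟙 over 3 values
r1 m[φ0→A] = [4, 0, 2]
r1 m[φ0→J] = [0, 2, 2]
r1 m[φ1→A] = [0, 1, 0]
r1 m[φ1→M] = [0, 0, 0]
r1 m[A→φ0] = [0, 0, 0]
r1 m[A→φ1] = [0, 0, 0]
r1 m[J→φ0] = [0, 0, 0]
r1 m[M→φ1] = [0, 0, 0]
r2 m[φ0→A] = [4, 0, 2]
r2 m[φ0→J] = [0, 2, 2]
r2 m[φ1→A] = [0, 1, 0]
r2 m[φ1→M] = [0, 0, 0]
r2 m[A→φ0] = [0, 1, 0]
r2 m[A→φ1] = [4, 0, 2]
r2 m[J→φ0] = [0, 0, 0]
r2 m[M→φ1] = [0, 0, 0]
r3 m[φ0→A] = [4, 0, 2]
r3 m[φ0→J] = [1, 2, 3]
r3 m[φ1→A] = [0, 1, 0]
r3 m[φ1→M] = [1, 2, 4]
r3 m[A→φ0] = [0, 1, 0]
r3 m[A→φ1] = [4, 0, 2]
r3 m[J→φ0] = [0, 0, 0]
r3 m[M→φ1] = [0, 0, 0]
r4 m[φ0→A] = [4, 0, 2]
r4 m[φ0→J] = [1, 2, 3]
r4 m[φ1→A] = [0, 1, 0]
r4 m[φ1→M] = [1, 2, 4]
r4 m[A→φ0] = [0, 1, 0]
r4 m[A→φ1] = [4, 0, 2]
r4 m[J→φ0] = [0, 0, 0]
r4 m[M→φ1] = [0, 0, 0]
fixed point reached at round 4
b[J] = ⊗ incoming = [1, 2, 3]

b[J] = [1, 2, 3]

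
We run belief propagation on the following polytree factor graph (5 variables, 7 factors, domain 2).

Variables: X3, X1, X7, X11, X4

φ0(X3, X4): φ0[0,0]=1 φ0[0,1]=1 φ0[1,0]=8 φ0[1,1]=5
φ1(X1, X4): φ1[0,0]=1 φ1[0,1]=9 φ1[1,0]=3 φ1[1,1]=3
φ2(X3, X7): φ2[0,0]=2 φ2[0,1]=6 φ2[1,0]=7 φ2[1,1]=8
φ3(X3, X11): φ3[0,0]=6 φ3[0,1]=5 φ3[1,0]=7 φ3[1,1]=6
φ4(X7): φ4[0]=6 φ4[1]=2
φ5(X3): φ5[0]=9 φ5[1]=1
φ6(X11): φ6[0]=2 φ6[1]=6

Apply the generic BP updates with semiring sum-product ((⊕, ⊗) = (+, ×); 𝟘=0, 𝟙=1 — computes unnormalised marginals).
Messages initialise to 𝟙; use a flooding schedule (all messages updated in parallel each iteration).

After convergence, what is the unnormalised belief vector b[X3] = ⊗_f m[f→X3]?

b[X3] = [145152, 266800]

init: all messages = 𝟙 over 2 values
r1 m[φ0→X3] = [2, 13]
r1 m[φ0→X4] = [9, 6]
r1 m[φ1→X1] = [10, 6]
r1 m[φ1→X4] = [4, 12]
r1 m[φ2→X3] = [8, 15]
r1 m[φ2→X7] = [9, 14]
r1 m[φ3→X3] = [11, 13]
r1 m[φ3→X11] = [13, 11]
r1 m[φ4→X7] = [6, 2]
r1 m[φ5→X3] = [9, 1]
r1 m[φ6→X11] = [2, 6]
r1 m[X3→φ0] = [1, 1]
r1 m[X3→φ2] = [1, 1]
r1 m[X3→φ3] = [1, 1]
r1 m[X3→φ5] = [1, 1]
r1 m[X1→φ1] = [1, 1]
r1 m[X7→φ2] = [1, 1]
r1 m[X7→φ4] = [1, 1]
r1 m[X11→φ3] = [1, 1]
r1 m[X11→φ6] = [1, 1]
r1 m[X4→φ0] = [1, 1]
r1 m[X4→φ1] = [1, 1]
r2 m[φ0→X3] = [2, 13]
r2 m[φ0→X4] = [9, 6]
r2 m[φ1→X1] = [10, 6]
r2 m[φ1→X4] = [4, 12]
r2 m[φ2→X3] = [8, 15]
r2 m[φ2→X7] = [9, 14]
r2 m[φ3→X3] = [11, 13]
r2 m[φ3→X11] = [13, 11]
r2 m[φ4→X7] = [6, 2]
r2 m[φ5→X3] = [9, 1]
r2 m[φ6→X11] = [2, 6]
r2 m[X3→φ0] = [792, 195]
r2 m[X3→φ2] = [198, 169]
r2 m[X3→φ3] = [144, 195]
r2 m[X3→φ5] = [176, 2535]
r2 m[X1→φ1] = [1, 1]
r2 m[X7→φ2] = [6, 2]
r2 m[X7→φ4] = [9, 14]
r2 m[X11→φ3] = [2, 6]
r2 m[X11→φ6] = [13, 11]
r2 m[X4→φ0] = [4, 12]
r2 m[X4→φ1] = [9, 6]
r3 m[φ0→X3] = [16, 92]
r3 m[φ0→X4] = [2352, 1767]
r3 m[φ1→X1] = [63, 45]
r3 m[φ1→X4] = [4, 12]
r3 m[φ2→X3] = [24, 58]
r3 m[φ2→X7] = [1579, 2540]
r3 m[φ3→X3] = [42, 50]
r3 m[φ3→X11] = [2229, 1890]
r3 m[φ4→X7] = [6, 2]
r3 m[φ5→X3] = [9, 1]
r3 m[φ6→X11] = [2, 6]
r3 m[X3→φ0] = [792, 195]
r3 m[X3→φ2] = [198, 169]
r3 m[X3→φ3] = [144, 195]
r3 m[X3→φ5] = [176, 2535]
r3 m[X1→φ1] = [1, 1]
r3 m[X7→φ2] = [6, 2]
r3 m[X7→φ4] = [9, 14]
r3 m[X11→φ3] = [2, 6]
r3 m[X11→φ6] = [13, 11]
r3 m[X4→φ0] = [4, 12]
r3 m[X4→φ1] = [9, 6]
r4 m[φ0→X3] = [16, 92]
r4 m[φ0→X4] = [2352, 1767]
r4 m[φ1→X1] = [63, 45]
r4 m[φ1→X4] = [4, 12]
r4 m[φ2→X3] = [24, 58]
r4 m[φ2→X7] = [1579, 2540]
r4 m[φ3→X3] = [42, 50]
r4 m[φ3→X11] = [2229, 1890]
r4 m[φ4→X7] = [6, 2]
r4 m[φ5→X3] = [9, 1]
r4 m[φ6→X11] = [2, 6]
r4 m[X3→φ0] = [9072, 2900]
r4 m[X3→φ2] = [6048, 4600]
r4 m[X3→φ3] = [3456, 5336]
r4 m[X3→φ5] = [16128, 266800]
r4 m[X1→φ1] = [1, 1]
r4 m[X7→φ2] = [6, 2]
r4 m[X7→φ4] = [1579, 2540]
r4 m[X11→φ3] = [2, 6]
r4 m[X11→φ6] = [2229, 1890]
r4 m[X4→φ0] = [4, 12]
r4 m[X4→φ1] = [2352, 1767]
r5 m[φ0→X3] = [16, 92]
r5 m[φ0→X4] = [32272, 23572]
r5 m[φ1→X1] = [18255, 12357]
r5 m[φ1→X4] = [4, 12]
r5 m[φ2→X3] = [24, 58]
r5 m[φ2→X7] = [44296, 73088]
r5 m[φ3→X3] = [42, 50]
r5 m[φ3→X11] = [58088, 49296]
r5 m[φ4→X7] = [6, 2]
r5 m[φ5→X3] = [9, 1]
r5 m[φ6→X11] = [2, 6]
r5 m[X3→φ0] = [9072, 2900]
r5 m[X3→φ2] = [6048, 4600]
r5 m[X3→φ3] = [3456, 5336]
r5 m[X3→φ5] = [16128, 266800]
r5 m[X1→φ1] = [1, 1]
r5 m[X7→φ2] = [6, 2]
r5 m[X7→φ4] = [1579, 2540]
r5 m[X11→φ3] = [2, 6]
r5 m[X11→φ6] = [2229, 1890]
r5 m[X4→φ0] = [4, 12]
r5 m[X4→φ1] = [2352, 1767]
r6 m[φ0→X3] = [16, 92]
r6 m[φ0→X4] = [32272, 23572]
r6 m[φ1→X1] = [18255, 12357]
r6 m[φ1→X4] = [4, 12]
r6 m[φ2→X3] = [24, 58]
r6 m[φ2→X7] = [44296, 73088]
r6 m[φ3→X3] = [42, 50]
r6 m[φ3→X11] = [58088, 49296]
r6 m[φ4→X7] = [6, 2]
r6 m[φ5→X3] = [9, 1]
r6 m[φ6→X11] = [2, 6]
r6 m[X3→φ0] = [9072, 2900]
r6 m[X3→φ2] = [6048, 4600]
r6 m[X3→φ3] = [3456, 5336]
r6 m[X3→φ5] = [16128, 266800]
r6 m[X1→φ1] = [1, 1]
r6 m[X7→φ2] = [6, 2]
r6 m[X7→φ4] = [44296, 73088]
r6 m[X11→φ3] = [2, 6]
r6 m[X11→φ6] = [58088, 49296]
r6 m[X4→φ0] = [4, 12]
r6 m[X4→φ1] = [32272, 23572]
r7 m[φ0→X3] = [16, 92]
r7 m[φ0→X4] = [32272, 23572]
r7 m[φ1→X1] = [244420, 167532]
r7 m[φ1→X4] = [4, 12]
r7 m[φ2→X3] = [24, 58]
r7 m[φ2→X7] = [44296, 73088]
r7 m[φ3→X3] = [42, 50]
r7 m[φ3→X11] = [58088, 49296]
r7 m[φ4→X7] = [6, 2]
r7 m[φ5→X3] = [9, 1]
r7 m[φ6→X11] = [2, 6]
r7 m[X3→φ0] = [9072, 2900]
r7 m[X3→φ2] = [6048, 4600]
r7 m[X3→φ3] = [3456, 5336]
r7 m[X3→φ5] = [16128, 266800]
r7 m[X1→φ1] = [1, 1]
r7 m[X7→φ2] = [6, 2]
r7 m[X7→φ4] = [44296, 73088]
r7 m[X11→φ3] = [2, 6]
r7 m[X11→φ6] = [58088, 49296]
r7 m[X4→φ0] = [4, 12]
r7 m[X4→φ1] = [32272, 23572]
r8 m[φ0→X3] = [16, 92]
r8 m[φ0→X4] = [32272, 23572]
r8 m[φ1→X1] = [244420, 167532]
r8 m[φ1→X4] = [4, 12]
r8 m[φ2→X3] = [24, 58]
r8 m[φ2→X7] = [44296, 73088]
r8 m[φ3→X3] = [42, 50]
r8 m[φ3→X11] = [58088, 49296]
r8 m[φ4→X7] = [6, 2]
r8 m[φ5→X3] = [9, 1]
r8 m[φ6→X11] = [2, 6]
r8 m[X3→φ0] = [9072, 2900]
r8 m[X3→φ2] = [6048, 4600]
r8 m[X3→φ3] = [3456, 5336]
r8 m[X3→φ5] = [16128, 266800]
r8 m[X1→φ1] = [1, 1]
r8 m[X7→φ2] = [6, 2]
r8 m[X7→φ4] = [44296, 73088]
r8 m[X11→φ3] = [2, 6]
r8 m[X11→φ6] = [58088, 49296]
r8 m[X4→φ0] = [4, 12]
r8 m[X4→φ1] = [32272, 23572]
fixed point reached at round 8
b[X3] = ⊗ incoming = [145152, 266800]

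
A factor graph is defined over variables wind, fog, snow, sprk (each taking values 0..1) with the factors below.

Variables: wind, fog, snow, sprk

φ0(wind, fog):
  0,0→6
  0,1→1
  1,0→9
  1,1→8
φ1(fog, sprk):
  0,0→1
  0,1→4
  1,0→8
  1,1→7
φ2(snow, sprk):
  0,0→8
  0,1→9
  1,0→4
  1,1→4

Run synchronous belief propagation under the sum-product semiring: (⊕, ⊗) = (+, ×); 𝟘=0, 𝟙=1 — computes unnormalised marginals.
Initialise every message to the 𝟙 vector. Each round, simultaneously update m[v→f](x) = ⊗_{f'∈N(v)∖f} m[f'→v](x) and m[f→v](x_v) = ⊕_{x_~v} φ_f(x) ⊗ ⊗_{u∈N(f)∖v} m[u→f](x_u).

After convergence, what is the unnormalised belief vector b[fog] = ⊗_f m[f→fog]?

b[fog] = [960, 1683]

init: all messages = 𝟙 over 2 values
r1 m[φ0→wind] = [7, 17]
r1 m[φ0→fog] = [15, 9]
r1 m[φ1→fog] = [5, 15]
r1 m[φ1→sprk] = [9, 11]
r1 m[φ2→snow] = [17, 8]
r1 m[φ2→sprk] = [12, 13]
r1 m[wind→φ0] = [1, 1]
r1 m[fog→φ0] = [1, 1]
r1 m[fog→φ1] = [1, 1]
r1 m[snow→φ2] = [1, 1]
r1 m[sprk→φ1] = [1, 1]
r1 m[sprk→φ2] = [1, 1]
r2 m[φ0→wind] = [7, 17]
r2 m[φ0→fog] = [15, 9]
r2 m[φ1→fog] = [5, 15]
r2 m[φ1→sprk] = [9, 11]
r2 m[φ2→snow] = [17, 8]
r2 m[φ2→sprk] = [12, 13]
r2 m[wind→φ0] = [1, 1]
r2 m[fog→φ0] = [5, 15]
r2 m[fog→φ1] = [15, 9]
r2 m[snow→φ2] = [1, 1]
r2 m[sprk→φ1] = [12, 13]
r2 m[sprk→φ2] = [9, 11]
r3 m[φ0→wind] = [45, 165]
r3 m[φ0→fog] = [15, 9]
r3 m[φ1→fog] = [64, 187]
r3 m[φ1→sprk] = [87, 123]
r3 m[φ2→snow] = [171, 80]
r3 m[φ2→sprk] = [12, 13]
r3 m[wind→φ0] = [1, 1]
r3 m[fog→φ0] = [5, 15]
r3 m[fog→φ1] = [15, 9]
r3 m[snow→φ2] = [1, 1]
r3 m[sprk→φ1] = [12, 13]
r3 m[sprk→φ2] = [9, 11]
r4 m[φ0→wind] = [45, 165]
r4 m[φ0→fog] = [15, 9]
r4 m[φ1→fog] = [64, 187]
r4 m[φ1→sprk] = [87, 123]
r4 m[φ2→snow] = [171, 80]
r4 m[φ2→sprk] = [12, 13]
r4 m[wind→φ0] = [1, 1]
r4 m[fog→φ0] = [64, 187]
r4 m[fog→φ1] = [15, 9]
r4 m[snow→φ2] = [1, 1]
r4 m[sprk→φ1] = [12, 13]
r4 m[sprk→φ2] = [87, 123]
r5 m[φ0→wind] = [571, 2072]
r5 m[φ0→fog] = [15, 9]
r5 m[φ1→fog] = [64, 187]
r5 m[φ1→sprk] = [87, 123]
r5 m[φ2→snow] = [1803, 840]
r5 m[φ2→sprk] = [12, 13]
r5 m[wind→φ0] = [1, 1]
r5 m[fog→φ0] = [64, 187]
r5 m[fog→φ1] = [15, 9]
r5 m[snow→φ2] = [1, 1]
r5 m[sprk→φ1] = [12, 13]
r5 m[sprk→φ2] = [87, 123]
r6 m[φ0→wind] = [571, 2072]
r6 m[φ0→fog] = [15, 9]
r6 m[φ1→fog] = [64, 187]
r6 m[φ1→sprk] = [87, 123]
r6 m[φ2→snow] = [1803, 840]
r6 m[φ2→sprk] = [12, 13]
r6 m[wind→φ0] = [1, 1]
r6 m[fog→φ0] = [64, 187]
r6 m[fog→φ1] = [15, 9]
r6 m[snow→φ2] = [1, 1]
r6 m[sprk→φ1] = [12, 13]
r6 m[sprk→φ2] = [87, 123]
fixed point reached at round 6
b[fog] = ⊗ incoming = [960, 1683]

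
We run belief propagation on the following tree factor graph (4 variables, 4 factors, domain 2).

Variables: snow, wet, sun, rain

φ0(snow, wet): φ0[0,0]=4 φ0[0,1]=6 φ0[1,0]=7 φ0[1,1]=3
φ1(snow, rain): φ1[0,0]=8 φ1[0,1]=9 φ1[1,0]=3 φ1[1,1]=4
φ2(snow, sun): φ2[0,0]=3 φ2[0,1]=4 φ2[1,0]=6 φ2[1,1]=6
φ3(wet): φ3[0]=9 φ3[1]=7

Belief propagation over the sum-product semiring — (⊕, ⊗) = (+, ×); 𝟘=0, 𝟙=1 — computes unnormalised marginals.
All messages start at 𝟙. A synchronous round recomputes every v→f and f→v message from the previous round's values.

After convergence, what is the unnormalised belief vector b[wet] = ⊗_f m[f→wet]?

init: all messages = 𝟙 over 2 values
r1 m[φ0→snow] = [10, 10]
r1 m[φ0→wet] = [11, 9]
r1 m[φ1→snow] = [17, 7]
r1 m[φ1→rain] = [11, 13]
r1 m[φ2→snow] = [7, 12]
r1 m[φ2→sun] = [9, 10]
r1 m[φ3→wet] = [9, 7]
r1 m[snow→φ0] = [1, 1]
r1 m[snow→φ1] = [1, 1]
r1 m[snow→φ2] = [1, 1]
r1 m[wet→φ0] = [1, 1]
r1 m[wet→φ3] = [1, 1]
r1 m[sun→φ2] = [1, 1]
r1 m[rain→φ1] = [1, 1]
r2 m[φ0→snow] = [10, 10]
r2 m[φ0→wet] = [11, 9]
r2 m[φ1→snow] = [17, 7]
r2 m[φ1→rain] = [11, 13]
r2 m[φ2→snow] = [7, 12]
r2 m[φ2→sun] = [9, 10]
r2 m[φ3→wet] = [9, 7]
r2 m[snow→φ0] = [119, 84]
r2 m[snow→φ1] = [70, 120]
r2 m[snow→φ2] = [170, 70]
r2 m[wet→φ0] = [9, 7]
r2 m[wet→φ3] = [11, 9]
r2 m[sun→φ2] = [1, 1]
r2 m[rain→φ1] = [1, 1]
r3 m[φ0→snow] = [78, 84]
r3 m[φ0→wet] = [1064, 966]
r3 m[φ1→snow] = [17, 7]
r3 m[φ1→rain] = [920, 1110]
r3 m[φ2→snow] = [7, 12]
r3 m[φ2→sun] = [930, 1100]
r3 m[φ3→wet] = [9, 7]
r3 m[snow→φ0] = [119, 84]
r3 m[snow→φ1] = [70, 120]
r3 m[snow→φ2] = [170, 70]
r3 m[wet→φ0] = [9, 7]
r3 m[wet→φ3] = [11, 9]
r3 m[sun→φ2] = [1, 1]
r3 m[rain→φ1] = [1, 1]
r4 m[φ0→snow] = [78, 84]
r4 m[φ0→wet] = [1064, 966]
r4 m[φ1→snow] = [17, 7]
r4 m[φ1→rain] = [920, 1110]
r4 m[φ2→snow] = [7, 12]
r4 m[φ2→sun] = [930, 1100]
r4 m[φ3→wet] = [9, 7]
r4 m[snow→φ0] = [119, 84]
r4 m[snow→φ1] = [546, 1008]
r4 m[snow→φ2] = [1326, 588]
r4 m[wet→φ0] = [9, 7]
r4 m[wet→φ3] = [1064, 966]
r4 m[sun→φ2] = [1, 1]
r4 m[rain→φ1] = [1, 1]
r5 m[φ0→snow] = [78, 84]
r5 m[φ0→wet] = [1064, 966]
r5 m[φ1→snow] = [17, 7]
r5 m[φ1→rain] = [7392, 8946]
r5 m[φ2→snow] = [7, 12]
r5 m[φ2→sun] = [7506, 8832]
r5 m[φ3→wet] = [9, 7]
r5 m[snow→φ0] = [119, 84]
r5 m[snow→φ1] = [546, 1008]
r5 m[snow→φ2] = [1326, 588]
r5 m[wet→φ0] = [9, 7]
r5 m[wet→φ3] = [1064, 966]
r5 m[sun→φ2] = [1, 1]
r5 m[rain→φ1] = [1, 1]
r6 m[φ0→snow] = [78, 84]
r6 m[φ0→wet] = [1064, 966]
r6 m[φ1→snow] = [17, 7]
r6 m[φ1→rain] = [7392, 8946]
r6 m[φ2→snow] = [7, 12]
r6 m[φ2→sun] = [7506, 8832]
r6 m[φ3→wet] = [9, 7]
r6 m[snow→φ0] = [119, 84]
r6 m[snow→φ1] = [546, 1008]
r6 m[snow→φ2] = [1326, 588]
r6 m[wet→φ0] = [9, 7]
r6 m[wet→φ3] = [1064, 966]
r6 m[sun→φ2] = [1, 1]
r6 m[rain→φ1] = [1, 1]
fixed point reached at round 6
b[wet] = ⊗ incoming = [9576, 6762]

b[wet] = [9576, 6762]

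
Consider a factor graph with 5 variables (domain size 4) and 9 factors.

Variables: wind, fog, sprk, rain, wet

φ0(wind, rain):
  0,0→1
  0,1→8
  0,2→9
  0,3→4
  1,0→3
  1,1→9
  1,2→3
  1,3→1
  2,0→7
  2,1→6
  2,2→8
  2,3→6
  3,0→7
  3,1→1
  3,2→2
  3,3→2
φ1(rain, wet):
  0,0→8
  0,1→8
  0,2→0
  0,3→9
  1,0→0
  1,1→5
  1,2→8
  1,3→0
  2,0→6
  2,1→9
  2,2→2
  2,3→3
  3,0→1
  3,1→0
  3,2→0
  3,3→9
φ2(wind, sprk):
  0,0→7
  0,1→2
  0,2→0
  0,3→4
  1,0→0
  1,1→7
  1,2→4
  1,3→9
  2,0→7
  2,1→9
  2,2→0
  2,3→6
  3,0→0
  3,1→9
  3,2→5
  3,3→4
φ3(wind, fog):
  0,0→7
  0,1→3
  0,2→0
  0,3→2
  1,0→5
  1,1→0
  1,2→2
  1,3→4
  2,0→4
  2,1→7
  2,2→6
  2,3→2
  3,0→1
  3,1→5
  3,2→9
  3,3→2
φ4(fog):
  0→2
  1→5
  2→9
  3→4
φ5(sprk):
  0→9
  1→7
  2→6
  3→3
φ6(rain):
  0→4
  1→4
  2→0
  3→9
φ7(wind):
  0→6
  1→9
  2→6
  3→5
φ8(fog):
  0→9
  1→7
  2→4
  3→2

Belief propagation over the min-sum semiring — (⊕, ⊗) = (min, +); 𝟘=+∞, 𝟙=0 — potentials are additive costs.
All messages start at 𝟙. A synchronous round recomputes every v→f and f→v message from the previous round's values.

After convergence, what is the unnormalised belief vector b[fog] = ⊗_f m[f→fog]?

b[fog] = [28, 32, 30, 24]

init: all messages = 𝟙 over 4 values
r1 m[φ0→wind] = [1, 1, 6, 1]
r1 m[φ0→rain] = [1, 1, 2, 1]
r1 m[φ1→rain] = [0, 0, 2, 0]
r1 m[φ1→wet] = [0, 0, 0, 0]
r1 m[φ2→wind] = [0, 0, 0, 0]
r1 m[φ2→sprk] = [0, 2, 0, 4]
r1 m[φ3→wind] = [0, 0, 2, 1]
r1 m[φ3→fog] = [1, 0, 0, 2]
r1 m[φ4→fog] = [2, 5, 9, 4]
r1 m[φ5→sprk] = [9, 7, 6, 3]
r1 m[φ6→rain] = [4, 4, 0, 9]
r1 m[φ7→wind] = [6, 9, 6, 5]
r1 m[φ8→fog] = [9, 7, 4, 2]
r1 m[wind→φ0] = [0, 0, 0, 0]
r1 m[wind→φ2] = [0, 0, 0, 0]
r1 m[wind→φ3] = [0, 0, 0, 0]
r1 m[wind→φ7] = [0, 0, 0, 0]
r1 m[fog→φ3] = [0, 0, 0, 0]
r1 m[fog→φ4] = [0, 0, 0, 0]
r1 m[fog→φ8] = [0, 0, 0, 0]
r1 m[sprk→φ2] = [0, 0, 0, 0]
r1 m[sprk→φ5] = [0, 0, 0, 0]
r1 m[rain→φ0] = [0, 0, 0, 0]
r1 m[rain→φ1] = [0, 0, 0, 0]
r1 m[rain→φ6] = [0, 0, 0, 0]
r1 m[wet→φ1] = [0, 0, 0, 0]
r2 m[φ0→wind] = [1, 1, 6, 1]
r2 m[φ0→rain] = [1, 1, 2, 1]
r2 m[φ1→rain] = [0, 0, 2, 0]
r2 m[φ1→wet] = [0, 0, 0, 0]
r2 m[φ2→wind] = [0, 0, 0, 0]
r2 m[φ2→sprk] = [0, 2, 0, 4]
r2 m[φ3→wind] = [0, 0, 2, 1]
r2 m[φ3→fog] = [1, 0, 0, 2]
r2 m[φ4→fog] = [2, 5, 9, 4]
r2 m[φ5→sprk] = [9, 7, 6, 3]
r2 m[φ6→rain] = [4, 4, 0, 9]
r2 m[φ7→wind] = [6, 9, 6, 5]
r2 m[φ8→fog] = [9, 7, 4, 2]
r2 m[wind→φ0] = [6, 9, 8, 6]
r2 m[wind→φ2] = [7, 10, 14, 7]
r2 m[wind→φ3] = [7, 10, 12, 6]
r2 m[wind→φ7] = [1, 1, 8, 2]
r2 m[fog→φ3] = [11, 12, 13, 6]
r2 m[fog→φ4] = [10, 7, 4, 4]
r2 m[fog→φ8] = [3, 5, 9, 6]
r2 m[sprk→φ2] = [9, 7, 6, 3]
r2 m[sprk→φ5] = [0, 2, 0, 4]
r2 m[rain→φ0] = [4, 4, 2, 9]
r2 m[rain→φ1] = [5, 5, 2, 10]
r2 m[rain→φ6] = [1, 1, 4, 1]
r2 m[wet→φ1] = [0, 0, 0, 0]
r3 m[φ0→wind] = [5, 5, 10, 4]
r3 m[φ0→rain] = [7, 7, 8, 8]
r3 m[φ1→rain] = [0, 0, 2, 0]
r3 m[φ1→wet] = [5, 10, 4, 5]
r3 m[φ2→wind] = [6, 9, 6, 7]
r3 m[φ2→sprk] = [7, 9, 7, 11]
r3 m[φ3→wind] = [8, 10, 8, 8]
r3 m[φ3→fog] = [7, 10, 7, 8]
r3 m[φ4→fog] = [2, 5, 9, 4]
r3 m[φ5→sprk] = [9, 7, 6, 3]
r3 m[φ6→rain] = [4, 4, 0, 9]
r3 m[φ7→wind] = [6, 9, 6, 5]
r3 m[φ8→fog] = [9, 7, 4, 2]
r3 m[wind→φ0] = [6, 9, 8, 6]
r3 m[wind→φ2] = [7, 10, 14, 7]
r3 m[wind→φ3] = [7, 10, 12, 6]
r3 m[wind→φ7] = [1, 1, 8, 2]
r3 m[fog→φ3] = [11, 12, 13, 6]
r3 m[fog→φ4] = [10, 7, 4, 4]
r3 m[fog→φ8] = [3, 5, 9, 6]
r3 m[sprk→φ2] = [9, 7, 6, 3]
r3 m[sprk→φ5] = [0, 2, 0, 4]
r3 m[rain→φ0] = [4, 4, 2, 9]
r3 m[rain→φ1] = [5, 5, 2, 10]
r3 m[rain→φ6] = [1, 1, 4, 1]
r3 m[wet→φ1] = [0, 0, 0, 0]
r4 m[φ0→wind] = [5, 5, 10, 4]
r4 m[φ0→rain] = [7, 7, 8, 8]
r4 m[φ1→rain] = [0, 0, 2, 0]
r4 m[φ1→wet] = [5, 10, 4, 5]
r4 m[φ2→wind] = [6, 9, 6, 7]
r4 m[φ2→sprk] = [7, 9, 7, 11]
r4 m[φ3→wind] = [8, 10, 8, 8]
r4 m[φ3→fog] = [7, 10, 7, 8]
r4 m[φ4→fog] = [2, 5, 9, 4]
r4 m[φ5→sprk] = [9, 7, 6, 3]
r4 m[φ6→rain] = [4, 4, 0, 9]
r4 m[φ7→wind] = [6, 9, 6, 5]
r4 m[φ8→fog] = [9, 7, 4, 2]
r4 m[wind→φ0] = [20, 28, 20, 20]
r4 m[wind→φ2] = [19, 24, 24, 17]
r4 m[wind→φ3] = [17, 23, 22, 16]
r4 m[wind→φ7] = [19, 24, 24, 19]
r4 m[fog→φ3] = [11, 12, 13, 6]
r4 m[fog→φ4] = [16, 17, 11, 10]
r4 m[fog→φ8] = [9, 15, 16, 12]
r4 m[sprk→φ2] = [9, 7, 6, 3]
r4 m[sprk→φ5] = [7, 9, 7, 11]
r4 m[rain→φ0] = [4, 4, 2, 9]
r4 m[rain→φ1] = [11, 11, 8, 17]
r4 m[rain→φ6] = [7, 7, 10, 8]
r4 m[wet→φ1] = [0, 0, 0, 0]
r5 m[φ0→wind] = [5, 5, 10, 4]
r5 m[φ0→rain] = [21, 21, 22, 22]
r5 m[φ1→rain] = [0, 0, 2, 0]
r5 m[φ1→wet] = [11, 16, 10, 11]
r5 m[φ2→wind] = [6, 9, 6, 7]
r5 m[φ2→sprk] = [17, 21, 19, 21]
r5 m[φ3→wind] = [8, 10, 8, 8]
r5 m[φ3→fog] = [17, 20, 17, 18]
r5 m[φ4→fog] = [2, 5, 9, 4]
r5 m[φ5→sprk] = [9, 7, 6, 3]
r5 m[φ6→rain] = [4, 4, 0, 9]
r5 m[φ7→wind] = [6, 9, 6, 5]
r5 m[φ8→fog] = [9, 7, 4, 2]
r5 m[wind→φ0] = [20, 28, 20, 20]
r5 m[wind→φ2] = [19, 24, 24, 17]
r5 m[wind→φ3] = [17, 23, 22, 16]
r5 m[wind→φ7] = [19, 24, 24, 19]
r5 m[fog→φ3] = [11, 12, 13, 6]
r5 m[fog→φ4] = [16, 17, 11, 10]
r5 m[fog→φ8] = [9, 15, 16, 12]
r5 m[sprk→φ2] = [9, 7, 6, 3]
r5 m[sprk→φ5] = [7, 9, 7, 11]
r5 m[rain→φ0] = [4, 4, 2, 9]
r5 m[rain→φ1] = [11, 11, 8, 17]
r5 m[rain→φ6] = [7, 7, 10, 8]
r5 m[wet→φ1] = [0, 0, 0, 0]
r6 m[φ0→wind] = [5, 5, 10, 4]
r6 m[φ0→rain] = [21, 21, 22, 22]
r6 m[φ1→rain] = [0, 0, 2, 0]
r6 m[φ1→wet] = [11, 16, 10, 11]
r6 m[φ2→wind] = [6, 9, 6, 7]
r6 m[φ2→sprk] = [17, 21, 19, 21]
r6 m[φ3→wind] = [8, 10, 8, 8]
r6 m[φ3→fog] = [17, 20, 17, 18]
r6 m[φ4→fog] = [2, 5, 9, 4]
r6 m[φ5→sprk] = [9, 7, 6, 3]
r6 m[φ6→rain] = [4, 4, 0, 9]
r6 m[φ7→wind] = [6, 9, 6, 5]
r6 m[φ8→fog] = [9, 7, 4, 2]
r6 m[wind→φ0] = [20, 28, 20, 20]
r6 m[wind→φ2] = [19, 24, 24, 17]
r6 m[wind→φ3] = [17, 23, 22, 16]
r6 m[wind→φ7] = [19, 24, 24, 19]
r6 m[fog→φ3] = [11, 12, 13, 6]
r6 m[fog→φ4] = [26, 27, 21, 20]
r6 m[fog→φ8] = [19, 25, 26, 22]
r6 m[sprk→φ2] = [9, 7, 6, 3]
r6 m[sprk→φ5] = [17, 21, 19, 21]
r6 m[rain→φ0] = [4, 4, 2, 9]
r6 m[rain→φ1] = [25, 25, 22, 31]
r6 m[rain→φ6] = [21, 21, 24, 22]
r6 m[wet→φ1] = [0, 0, 0, 0]
r7 m[φ0→wind] = [5, 5, 10, 4]
r7 m[φ0→rain] = [21, 21, 22, 22]
r7 m[φ1→rain] = [0, 0, 2, 0]
r7 m[φ1→wet] = [25, 30, 24, 25]
r7 m[φ2→wind] = [6, 9, 6, 7]
r7 m[φ2→sprk] = [17, 21, 19, 21]
r7 m[φ3→wind] = [8, 10, 8, 8]
r7 m[φ3→fog] = [17, 20, 17, 18]
r7 m[φ4→fog] = [2, 5, 9, 4]
r7 m[φ5→sprk] = [9, 7, 6, 3]
r7 m[φ6→rain] = [4, 4, 0, 9]
r7 m[φ7→wind] = [6, 9, 6, 5]
r7 m[φ8→fog] = [9, 7, 4, 2]
r7 m[wind→φ0] = [20, 28, 20, 20]
r7 m[wind→φ2] = [19, 24, 24, 17]
r7 m[wind→φ3] = [17, 23, 22, 16]
r7 m[wind→φ7] = [19, 24, 24, 19]
r7 m[fog→φ3] = [11, 12, 13, 6]
r7 m[fog→φ4] = [26, 27, 21, 20]
r7 m[fog→φ8] = [19, 25, 26, 22]
r7 m[sprk→φ2] = [9, 7, 6, 3]
r7 m[sprk→φ5] = [17, 21, 19, 21]
r7 m[rain→φ0] = [4, 4, 2, 9]
r7 m[rain→φ1] = [25, 25, 22, 31]
r7 m[rain→φ6] = [21, 21, 24, 22]
r7 m[wet→φ1] = [0, 0, 0, 0]
r8 m[φ0→wind] = [5, 5, 10, 4]
r8 m[φ0→rain] = [21, 21, 22, 22]
r8 m[φ1→rain] = [0, 0, 2, 0]
r8 m[φ1→wet] = [25, 30, 24, 25]
r8 m[φ2→wind] = [6, 9, 6, 7]
r8 m[φ2→sprk] = [17, 21, 19, 21]
r8 m[φ3→wind] = [8, 10, 8, 8]
r8 m[φ3→fog] = [17, 20, 17, 18]
r8 m[φ4→fog] = [2, 5, 9, 4]
r8 m[φ5→sprk] = [9, 7, 6, 3]
r8 m[φ6→rain] = [4, 4, 0, 9]
r8 m[φ7→wind] = [6, 9, 6, 5]
r8 m[φ8→fog] = [9, 7, 4, 2]
r8 m[wind→φ0] = [20, 28, 20, 20]
r8 m[wind→φ2] = [19, 24, 24, 17]
r8 m[wind→φ3] = [17, 23, 22, 16]
r8 m[wind→φ7] = [19, 24, 24, 19]
r8 m[fog→φ3] = [11, 12, 13, 6]
r8 m[fog→φ4] = [26, 27, 21, 20]
r8 m[fog→φ8] = [19, 25, 26, 22]
r8 m[sprk→φ2] = [9, 7, 6, 3]
r8 m[sprk→φ5] = [17, 21, 19, 21]
r8 m[rain→φ0] = [4, 4, 2, 9]
r8 m[rain→φ1] = [25, 25, 22, 31]
r8 m[rain→φ6] = [21, 21, 24, 22]
r8 m[wet→φ1] = [0, 0, 0, 0]
fixed point reached at round 8
b[fog] = ⊗ incoming = [28, 32, 30, 24]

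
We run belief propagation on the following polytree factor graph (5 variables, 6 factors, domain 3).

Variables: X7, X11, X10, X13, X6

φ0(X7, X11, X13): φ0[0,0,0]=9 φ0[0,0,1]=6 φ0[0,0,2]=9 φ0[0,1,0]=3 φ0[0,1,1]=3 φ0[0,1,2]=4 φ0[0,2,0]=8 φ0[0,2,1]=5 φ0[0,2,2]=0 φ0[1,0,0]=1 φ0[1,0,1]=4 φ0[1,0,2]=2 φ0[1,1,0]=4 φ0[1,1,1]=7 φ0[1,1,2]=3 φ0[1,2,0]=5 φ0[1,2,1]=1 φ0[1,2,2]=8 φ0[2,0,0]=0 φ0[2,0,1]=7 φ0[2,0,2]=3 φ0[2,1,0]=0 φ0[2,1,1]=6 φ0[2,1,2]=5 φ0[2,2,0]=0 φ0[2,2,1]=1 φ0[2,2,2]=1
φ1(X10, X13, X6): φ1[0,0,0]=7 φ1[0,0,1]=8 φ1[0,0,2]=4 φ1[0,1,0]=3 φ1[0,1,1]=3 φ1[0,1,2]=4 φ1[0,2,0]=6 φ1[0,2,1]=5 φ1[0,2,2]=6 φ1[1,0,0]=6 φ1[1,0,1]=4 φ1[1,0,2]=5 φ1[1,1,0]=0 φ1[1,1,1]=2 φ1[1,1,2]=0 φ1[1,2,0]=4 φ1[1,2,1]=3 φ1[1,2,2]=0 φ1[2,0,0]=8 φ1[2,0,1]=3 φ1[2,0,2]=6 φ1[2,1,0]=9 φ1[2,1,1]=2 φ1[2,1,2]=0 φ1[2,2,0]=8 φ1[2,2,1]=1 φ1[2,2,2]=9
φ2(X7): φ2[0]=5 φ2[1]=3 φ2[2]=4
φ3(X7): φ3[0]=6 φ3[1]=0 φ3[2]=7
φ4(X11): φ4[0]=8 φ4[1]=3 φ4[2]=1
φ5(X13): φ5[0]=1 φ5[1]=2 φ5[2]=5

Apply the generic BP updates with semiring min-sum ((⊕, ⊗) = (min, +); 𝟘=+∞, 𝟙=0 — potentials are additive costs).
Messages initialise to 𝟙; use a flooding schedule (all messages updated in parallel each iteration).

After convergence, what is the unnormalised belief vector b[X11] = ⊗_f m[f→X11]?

init: all messages = 𝟙 over 3 values
r1 m[φ0→X7] = [0, 1, 0]
r1 m[φ0→X11] = [0, 0, 0]
r1 m[φ0→X13] = [0, 1, 0]
r1 m[φ1→X10] = [3, 0, 0]
r1 m[φ1→X13] = [3, 0, 0]
r1 m[φ1→X6] = [0, 1, 0]
r1 m[φ2→X7] = [5, 3, 4]
r1 m[φ3→X7] = [6, 0, 7]
r1 m[φ4→X11] = [8, 3, 1]
r1 m[φ5→X13] = [1, 2, 5]
r1 m[X7→φ0] = [0, 0, 0]
r1 m[X7→φ2] = [0, 0, 0]
r1 m[X7→φ3] = [0, 0, 0]
r1 m[X11→φ0] = [0, 0, 0]
r1 m[X11→φ4] = [0, 0, 0]
r1 m[X10→φ1] = [0, 0, 0]
r1 m[X13→φ0] = [0, 0, 0]
r1 m[X13→φ1] = [0, 0, 0]
r1 m[X13→φ5] = [0, 0, 0]
r1 m[X6→φ1] = [0, 0, 0]
r2 m[φ0→X7] = [0, 1, 0]
r2 m[φ0→X11] = [0, 0, 0]
r2 m[φ0→X13] = [0, 1, 0]
r2 m[φ1→X10] = [3, 0, 0]
r2 m[φ1→X13] = [3, 0, 0]
r2 m[φ1→X6] = [0, 1, 0]
r2 m[φ2→X7] = [5, 3, 4]
r2 m[φ3→X7] = [6, 0, 7]
r2 m[φ4→X11] = [8, 3, 1]
r2 m[φ5→X13] = [1, 2, 5]
r2 m[X7→φ0] = [11, 3, 11]
r2 m[X7→φ2] = [6, 1, 7]
r2 m[X7→φ3] = [5, 4, 4]
r2 m[X11→φ0] = [8, 3, 1]
r2 m[X11→φ4] = [0, 0, 0]
r2 m[X10→φ1] = [0, 0, 0]
r2 m[X13→φ0] = [4, 2, 5]
r2 m[X13→φ1] = [1, 3, 5]
r2 m[X13→φ5] = [3, 1, 0]
r2 m[X6→φ1] = [0, 0, 0]
r3 m[φ0→X7] = [6, 4, 4]
r3 m[φ0→X11] = [8, 11, 6]
r3 m[φ0→X13] = [9, 5, 9]
r3 m[φ1→X10] = [5, 3, 3]
r3 m[φ1→X13] = [3, 0, 0]
r3 m[φ1→X6] = [3, 4, 3]
r3 m[φ2→X7] = [5, 3, 4]
r3 m[φ3→X7] = [6, 0, 7]
r3 m[φ4→X11] = [8, 3, 1]
r3 m[φ5→X13] = [1, 2, 5]
r3 m[X7→φ0] = [11, 3, 11]
r3 m[X7→φ2] = [6, 1, 7]
r3 m[X7→φ3] = [5, 4, 4]
r3 m[X11→φ0] = [8, 3, 1]
r3 m[X11→φ4] = [0, 0, 0]
r3 m[X10→φ1] = [0, 0, 0]
r3 m[X13→φ0] = [4, 2, 5]
r3 m[X13→φ1] = [1, 3, 5]
r3 m[X13→φ5] = [3, 1, 0]
r3 m[X6→φ1] = [0, 0, 0]
r4 m[φ0→X7] = [6, 4, 4]
r4 m[φ0→X11] = [8, 11, 6]
r4 m[φ0→X13] = [9, 5, 9]
r4 m[φ1→X10] = [5, 3, 3]
r4 m[φ1→X13] = [3, 0, 0]
r4 m[φ1→X6] = [3, 4, 3]
r4 m[φ2→X7] = [5, 3, 4]
r4 m[φ3→X7] = [6, 0, 7]
r4 m[φ4→X11] = [8, 3, 1]
r4 m[φ5→X13] = [1, 2, 5]
r4 m[X7→φ0] = [11, 3, 11]
r4 m[X7→φ2] = [12, 4, 11]
r4 m[X7→φ3] = [11, 7, 8]
r4 m[X11→φ0] = [8, 3, 1]
r4 m[X11→φ4] = [8, 11, 6]
r4 m[X10→φ1] = [0, 0, 0]
r4 m[X13→φ0] = [4, 2, 5]
r4 m[X13→φ1] = [10, 7, 14]
r4 m[X13→φ5] = [12, 5, 9]
r4 m[X6→φ1] = [0, 0, 0]
r5 m[φ0→X7] = [6, 4, 4]
r5 m[φ0→X11] = [8, 11, 6]
r5 m[φ0→X13] = [9, 5, 9]
r5 m[φ1→X10] = [10, 7, 7]
r5 m[φ1→X13] = [3, 0, 0]
r5 m[φ1→X6] = [7, 9, 7]
r5 m[φ2→X7] = [5, 3, 4]
r5 m[φ3→X7] = [6, 0, 7]
r5 m[φ4→X11] = [8, 3, 1]
r5 m[φ5→X13] = [1, 2, 5]
r5 m[X7→φ0] = [11, 3, 11]
r5 m[X7→φ2] = [12, 4, 11]
r5 m[X7→φ3] = [11, 7, 8]
r5 m[X11→φ0] = [8, 3, 1]
r5 m[X11→φ4] = [8, 11, 6]
r5 m[X10→φ1] = [0, 0, 0]
r5 m[X13→φ0] = [4, 2, 5]
r5 m[X13→φ1] = [10, 7, 14]
r5 m[X13→φ5] = [12, 5, 9]
r5 m[X6→φ1] = [0, 0, 0]
r6 m[φ0→X7] = [6, 4, 4]
r6 m[φ0→X11] = [8, 11, 6]
r6 m[φ0→X13] = [9, 5, 9]
r6 m[φ1→X10] = [10, 7, 7]
r6 m[φ1→X13] = [3, 0, 0]
r6 m[φ1→X6] = [7, 9, 7]
r6 m[φ2→X7] = [5, 3, 4]
r6 m[φ3→X7] = [6, 0, 7]
r6 m[φ4→X11] = [8, 3, 1]
r6 m[φ5→X13] = [1, 2, 5]
r6 m[X7→φ0] = [11, 3, 11]
r6 m[X7→φ2] = [12, 4, 11]
r6 m[X7→φ3] = [11, 7, 8]
r6 m[X11→φ0] = [8, 3, 1]
r6 m[X11→φ4] = [8, 11, 6]
r6 m[X10→φ1] = [0, 0, 0]
r6 m[X13→φ0] = [4, 2, 5]
r6 m[X13→φ1] = [10, 7, 14]
r6 m[X13→φ5] = [12, 5, 9]
r6 m[X6→φ1] = [0, 0, 0]
fixed point reached at round 6
b[X11] = ⊗ incoming = [16, 14, 7]

b[X11] = [16, 14, 7]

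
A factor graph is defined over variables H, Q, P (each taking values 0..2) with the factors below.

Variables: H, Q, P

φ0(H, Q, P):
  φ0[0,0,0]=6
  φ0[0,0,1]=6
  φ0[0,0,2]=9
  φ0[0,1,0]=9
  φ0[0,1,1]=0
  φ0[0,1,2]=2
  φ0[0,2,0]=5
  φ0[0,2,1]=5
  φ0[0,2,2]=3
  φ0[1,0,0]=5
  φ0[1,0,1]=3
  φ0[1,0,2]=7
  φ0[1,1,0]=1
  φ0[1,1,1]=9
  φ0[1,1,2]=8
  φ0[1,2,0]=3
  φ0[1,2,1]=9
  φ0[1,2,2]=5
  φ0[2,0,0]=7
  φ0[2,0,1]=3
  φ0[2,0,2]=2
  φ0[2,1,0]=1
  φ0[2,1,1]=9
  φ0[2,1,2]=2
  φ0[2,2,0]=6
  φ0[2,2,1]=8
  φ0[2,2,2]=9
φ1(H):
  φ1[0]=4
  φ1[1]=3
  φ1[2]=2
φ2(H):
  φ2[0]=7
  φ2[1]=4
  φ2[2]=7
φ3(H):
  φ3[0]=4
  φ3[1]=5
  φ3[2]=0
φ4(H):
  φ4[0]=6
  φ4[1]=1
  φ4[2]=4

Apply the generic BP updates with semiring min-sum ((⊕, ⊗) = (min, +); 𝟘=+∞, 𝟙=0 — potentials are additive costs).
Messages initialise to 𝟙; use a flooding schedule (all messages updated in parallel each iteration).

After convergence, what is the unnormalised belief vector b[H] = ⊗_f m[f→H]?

b[H] = [21, 14, 14]

init: all messages = 𝟙 over 3 values
r1 m[φ0→H] = [0, 1, 1]
r1 m[φ0→Q] = [2, 0, 3]
r1 m[φ0→P] = [1, 0, 2]
r1 m[φ1→H] = [4, 3, 2]
r1 m[φ2→H] = [7, 4, 7]
r1 m[φ3→H] = [4, 5, 0]
r1 m[φ4→H] = [6, 1, 4]
r1 m[H→φ0] = [0, 0, 0]
r1 m[H→φ1] = [0, 0, 0]
r1 m[H→φ2] = [0, 0, 0]
r1 m[H→φ3] = [0, 0, 0]
r1 m[H→φ4] = [0, 0, 0]
r1 m[Q→φ0] = [0, 0, 0]
r1 m[P→φ0] = [0, 0, 0]
r2 m[φ0→H] = [0, 1, 1]
r2 m[φ0→Q] = [2, 0, 3]
r2 m[φ0→P] = [1, 0, 2]
r2 m[φ1→H] = [4, 3, 2]
r2 m[φ2→H] = [7, 4, 7]
r2 m[φ3→H] = [4, 5, 0]
r2 m[φ4→H] = [6, 1, 4]
r2 m[H→φ0] = [21, 13, 13]
r2 m[H→φ1] = [17, 11, 12]
r2 m[H→φ2] = [14, 10, 7]
r2 m[H→φ3] = [17, 9, 14]
r2 m[H→φ4] = [15, 13, 10]
r2 m[Q→φ0] = [0, 0, 0]
r2 m[P→φ0] = [0, 0, 0]
r3 m[φ0→H] = [0, 1, 1]
r3 m[φ0→Q] = [15, 14, 16]
r3 m[φ0→P] = [14, 16, 15]
r3 m[φ1→H] = [4, 3, 2]
r3 m[φ2→H] = [7, 4, 7]
r3 m[φ3→H] = [4, 5, 0]
r3 m[φ4→H] = [6, 1, 4]
r3 m[H→φ0] = [21, 13, 13]
r3 m[H→φ1] = [17, 11, 12]
r3 m[H→φ2] = [14, 10, 7]
r3 m[H→φ3] = [17, 9, 14]
r3 m[H→φ4] = [15, 13, 10]
r3 m[Q→φ0] = [0, 0, 0]
r3 m[P→φ0] = [0, 0, 0]
r4 m[φ0→H] = [0, 1, 1]
r4 m[φ0→Q] = [15, 14, 16]
r4 m[φ0→P] = [14, 16, 15]
r4 m[φ1→H] = [4, 3, 2]
r4 m[φ2→H] = [7, 4, 7]
r4 m[φ3→H] = [4, 5, 0]
r4 m[φ4→H] = [6, 1, 4]
r4 m[H→φ0] = [21, 13, 13]
r4 m[H→φ1] = [17, 11, 12]
r4 m[H→φ2] = [14, 10, 7]
r4 m[H→φ3] = [17, 9, 14]
r4 m[H→φ4] = [15, 13, 10]
r4 m[Q→φ0] = [0, 0, 0]
r4 m[P→φ0] = [0, 0, 0]
fixed point reached at round 4
b[H] = ⊗ incoming = [21, 14, 14]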